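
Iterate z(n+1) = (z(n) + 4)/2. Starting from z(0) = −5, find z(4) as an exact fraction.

55/16

z(1) = ((−5) + 4)/2 = −1/2.
z(2) = ((−1/2) + 4)/2 = 7/4.
z(3) = ((7/4) + 4)/2 = 23/8.
z(4) = ((23/8) + 4)/2 = 55/16.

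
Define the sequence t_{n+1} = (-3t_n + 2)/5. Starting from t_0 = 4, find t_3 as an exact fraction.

t_1 = (-3·4 + 2)/5 = -2.
t_2 = (-3·(-2) + 2)/5 = 8/5.
t_3 = (-3·(8/5) + 2)/5 = -14/25.

-14/25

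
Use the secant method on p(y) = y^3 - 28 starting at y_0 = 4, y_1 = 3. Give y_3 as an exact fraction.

113260/37297

p(4) = 36, p(3) = -1. y_2 = 3 - (-1)·(3 - 4)/((-1) - 36) = 112/37.
p(3) = -1, p(112/37) = -13356/50653. y_3 = (112/37) - (-13356/50653)·((112/37) - 3)/((-13356/50653) - (-1)) = 113260/37297.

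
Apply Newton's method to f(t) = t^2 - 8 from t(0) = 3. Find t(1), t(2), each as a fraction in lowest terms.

t(1) = 17/6, t(2) = 577/204

f'(t) = 2t.
f(3) = 1, f'(3) = 6, so t(1) = 3 - 1/6 = 17/6.
f(17/6) = 1/36, f'(17/6) = 17/3, so t(2) = (17/6) - (1/36)/(17/3) = 577/204.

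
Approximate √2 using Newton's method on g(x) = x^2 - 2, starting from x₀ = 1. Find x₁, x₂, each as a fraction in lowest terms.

g'(x) = 2x.
g(1) = -1, g'(1) = 2, so x₁ = 1 - (-1)/2 = 3/2.
g(3/2) = 1/4, g'(3/2) = 3, so x₂ = (3/2) - (1/4)/3 = 17/12.

x₁ = 3/2, x₂ = 17/12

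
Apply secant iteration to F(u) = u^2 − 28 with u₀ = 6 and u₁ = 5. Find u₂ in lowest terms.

F(6) = 8, F(5) = −3. u₂ = 5 − (−3)·(5 − 6)/((−3) − 8) = 58/11.

58/11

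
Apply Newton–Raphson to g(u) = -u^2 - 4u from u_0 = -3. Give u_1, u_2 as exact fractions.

g'(u) = -2u - 4.
g(-3) = 3, g'(-3) = 2, so u_1 = (-3) - 3/2 = -9/2.
g(-9/2) = -9/4, g'(-9/2) = 5, so u_2 = (-9/2) - (-9/4)/5 = -81/20.

u_1 = -9/2, u_2 = -81/20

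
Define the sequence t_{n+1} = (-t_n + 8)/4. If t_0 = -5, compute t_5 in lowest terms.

1645/1024

t_1 = (-(-5) + 8)/4 = 13/4.
t_2 = (-(13/4) + 8)/4 = 19/16.
t_3 = (-(19/16) + 8)/4 = 109/64.
t_4 = (-(109/64) + 8)/4 = 403/256.
t_5 = (-(403/256) + 8)/4 = 1645/1024.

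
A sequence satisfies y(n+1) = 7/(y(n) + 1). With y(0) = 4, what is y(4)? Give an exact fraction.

329/131

y(1) = 7/(4 + 1) = 7/5.
y(2) = 7/(7/5 + 1) = 35/12.
y(3) = 7/(35/12 + 1) = 84/47.
y(4) = 7/(84/47 + 1) = 329/131.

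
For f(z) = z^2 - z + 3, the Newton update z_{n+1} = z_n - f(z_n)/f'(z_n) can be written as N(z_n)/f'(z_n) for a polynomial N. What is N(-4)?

13

f'(z) = 2z - 1.
N(z) = z·f'(z) - f(z) = z·(2z - 1) - (z^2 - z + 3) = z^2 - 3.
N(-4) = 13.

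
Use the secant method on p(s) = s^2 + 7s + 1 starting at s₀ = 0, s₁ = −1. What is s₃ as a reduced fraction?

−1/7

p(0) = 1, p(−1) = −5. s₂ = (−1) − (−5)·((−1) − 0)/((−5) − 1) = −1/6.
p(−1) = −5, p(−1/6) = −5/36. s₃ = (−1/6) − (−5/36)·((−1/6) − (−1))/((−5/36) − (−5)) = −1/7.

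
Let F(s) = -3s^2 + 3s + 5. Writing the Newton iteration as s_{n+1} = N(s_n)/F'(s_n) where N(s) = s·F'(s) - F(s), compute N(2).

F'(s) = -6s + 3.
N(s) = s·F'(s) - F(s) = s·(-6s + 3) - (-3s^2 + 3s + 5) = -3s^2 - 5.
N(2) = -17.

-17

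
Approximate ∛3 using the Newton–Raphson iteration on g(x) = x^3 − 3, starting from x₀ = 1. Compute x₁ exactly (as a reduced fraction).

5/3

g'(x) = 3x^2.
g(1) = −2, g'(1) = 3, so x₁ = 1 − (−2)/3 = 5/3.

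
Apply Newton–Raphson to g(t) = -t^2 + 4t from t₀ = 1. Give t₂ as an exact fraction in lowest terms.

-1/20

g'(t) = -2t + 4.
g(1) = 3, g'(1) = 2, so t₁ = 1 - 3/2 = -1/2.
g(-1/2) = -9/4, g'(-1/2) = 5, so t₂ = (-1/2) - (-9/4)/5 = -1/20.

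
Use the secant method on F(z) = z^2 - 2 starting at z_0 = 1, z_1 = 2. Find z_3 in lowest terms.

F(1) = -1, F(2) = 2. z_2 = 2 - 2·(2 - 1)/(2 - (-1)) = 4/3.
F(2) = 2, F(4/3) = -2/9. z_3 = (4/3) - (-2/9)·((4/3) - 2)/((-2/9) - 2) = 7/5.

7/5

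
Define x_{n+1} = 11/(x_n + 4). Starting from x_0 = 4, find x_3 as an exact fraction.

x_1 = 11/(4 + 4) = 11/8.
x_2 = 11/(11/8 + 4) = 88/43.
x_3 = 11/(88/43 + 4) = 473/260.

473/260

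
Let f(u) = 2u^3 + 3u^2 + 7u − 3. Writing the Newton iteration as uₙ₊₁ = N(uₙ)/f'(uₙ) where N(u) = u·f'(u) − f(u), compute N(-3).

−78

f'(u) = 6u^2 + 6u + 7.
N(u) = u·f'(u) − f(u) = u·(6u^2 + 6u + 7) − (2u^3 + 3u^2 + 7u − 3) = 4u^3 + 3u^2 + 3.
N(-3) = −78.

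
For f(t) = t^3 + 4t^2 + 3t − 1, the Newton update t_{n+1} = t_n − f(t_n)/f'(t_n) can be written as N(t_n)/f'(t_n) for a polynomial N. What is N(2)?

f'(t) = 3t^2 + 8t + 3.
N(t) = t·f'(t) − f(t) = t·(3t^2 + 8t + 3) − (t^3 + 4t^2 + 3t − 1) = 2t^3 + 4t^2 + 1.
N(2) = 33.

33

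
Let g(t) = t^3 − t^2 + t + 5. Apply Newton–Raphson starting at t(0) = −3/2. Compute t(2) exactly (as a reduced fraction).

−883615/691139

g'(t) = 3t^2 − 2t + 1.
g(−3/2) = −17/8, g'(−3/2) = 43/4, so t(1) = (−3/2) − (−17/8)/(43/4) = −56/43.
g(−56/43) = −16473/79507, g'(−56/43) = 16073/1849, so t(2) = (−56/43) − (−16473/79507)/(16073/1849) = −883615/691139.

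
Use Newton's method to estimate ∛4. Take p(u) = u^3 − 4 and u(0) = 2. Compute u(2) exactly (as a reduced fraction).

p'(u) = 3u^2.
p(2) = 4, p'(2) = 12, so u(1) = 2 − 4/12 = 5/3.
p(5/3) = 17/27, p'(5/3) = 25/3, so u(2) = (5/3) − (17/27)/(25/3) = 358/225.

358/225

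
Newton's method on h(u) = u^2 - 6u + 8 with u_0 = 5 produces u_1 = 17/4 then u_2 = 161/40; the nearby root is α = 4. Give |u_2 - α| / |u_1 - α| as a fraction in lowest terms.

u_1 - α = 17/4 - 4 = 1/4, so |u_1 - α| = 1/4.
u_2 - α = 161/40 - 4 = 1/40, so |u_2 - α| = 1/40.
Ratio = (1/40) / (1/4) = 1/10.

1/10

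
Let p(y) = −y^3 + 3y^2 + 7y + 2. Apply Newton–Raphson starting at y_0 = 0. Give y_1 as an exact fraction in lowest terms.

p'(y) = −3y^2 + 6y + 7.
p(0) = 2, p'(0) = 7, so y_1 = 0 − 2/7 = −2/7.

−2/7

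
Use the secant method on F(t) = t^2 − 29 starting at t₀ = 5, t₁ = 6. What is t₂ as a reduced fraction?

F(5) = −4, F(6) = 7. t₂ = 6 − 7·(6 − 5)/(7 − (−4)) = 59/11.

59/11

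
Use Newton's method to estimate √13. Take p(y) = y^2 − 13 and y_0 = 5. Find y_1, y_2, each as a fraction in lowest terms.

y_1 = 19/5, y_2 = 343/95

p'(y) = 2y.
p(5) = 12, p'(5) = 10, so y_1 = 5 − 12/10 = 19/5.
p(19/5) = 36/25, p'(19/5) = 38/5, so y_2 = (19/5) − (36/25)/(38/5) = 343/95.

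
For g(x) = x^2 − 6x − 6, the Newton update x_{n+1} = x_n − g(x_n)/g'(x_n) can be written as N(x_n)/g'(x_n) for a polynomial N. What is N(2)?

10

g'(x) = 2x − 6.
N(x) = x·g'(x) − g(x) = x·(2x − 6) − (x^2 − 6x − 6) = x^2 + 6.
N(2) = 10.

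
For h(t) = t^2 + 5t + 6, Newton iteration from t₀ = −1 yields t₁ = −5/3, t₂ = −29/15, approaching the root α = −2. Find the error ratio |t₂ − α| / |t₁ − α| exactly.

1/5

t₁ − α = −5/3 − (−2) = −5/3 + 2 = 1/3, so |t₁ − α| = 1/3.
t₂ − α = −29/15 − (−2) = −29/15 + 2 = 1/15, so |t₂ − α| = 1/15.
Ratio = (1/15) / (1/3) = 1/5.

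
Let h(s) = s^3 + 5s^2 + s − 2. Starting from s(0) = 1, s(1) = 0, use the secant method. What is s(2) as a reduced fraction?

h(1) = 5, h(0) = −2. s(2) = 0 − (−2)·(0 − 1)/((−2) − 5) = 2/7.

2/7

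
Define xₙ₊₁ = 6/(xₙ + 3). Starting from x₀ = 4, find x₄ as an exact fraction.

x₁ = 6/(4 + 3) = 6/7.
x₂ = 6/(6/7 + 3) = 14/9.
x₃ = 6/(14/9 + 3) = 54/41.
x₄ = 6/(54/41 + 3) = 82/59.

82/59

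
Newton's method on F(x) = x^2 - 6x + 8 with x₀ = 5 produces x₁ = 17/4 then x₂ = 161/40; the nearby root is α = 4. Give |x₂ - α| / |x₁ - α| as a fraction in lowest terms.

1/10

x₁ - α = 17/4 - 4 = 1/4, so |x₁ - α| = 1/4.
x₂ - α = 161/40 - 4 = 1/40, so |x₂ - α| = 1/40.
Ratio = (1/40) / (1/4) = 1/10.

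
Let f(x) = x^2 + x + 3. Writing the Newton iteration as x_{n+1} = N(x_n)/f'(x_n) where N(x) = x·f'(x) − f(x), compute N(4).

13

f'(x) = 2x + 1.
N(x) = x·f'(x) − f(x) = x·(2x + 1) − (x^2 + x + 3) = x^2 − 3.
N(4) = 13.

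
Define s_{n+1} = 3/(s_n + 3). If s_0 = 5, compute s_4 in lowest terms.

s_1 = 3/(5 + 3) = 3/8.
s_2 = 3/(3/8 + 3) = 8/9.
s_3 = 3/(8/9 + 3) = 27/35.
s_4 = 3/(27/35 + 3) = 35/44.

35/44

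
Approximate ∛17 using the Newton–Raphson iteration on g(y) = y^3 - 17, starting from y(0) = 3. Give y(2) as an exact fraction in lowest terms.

1050433/408321

g'(y) = 3y^2.
g(3) = 10, g'(3) = 27, so y(1) = 3 - 10/27 = 71/27.
g(71/27) = 23300/19683, g'(71/27) = 5041/243, so y(2) = (71/27) - (23300/19683)/(5041/243) = 1050433/408321.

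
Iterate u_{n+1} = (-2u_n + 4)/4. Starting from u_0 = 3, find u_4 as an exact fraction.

13/16

u_1 = (-2·3 + 4)/4 = -1/2.
u_2 = (-2·(-1/2) + 4)/4 = 5/4.
u_3 = (-2·(5/4) + 4)/4 = 3/8.
u_4 = (-2·(3/8) + 4)/4 = 13/16.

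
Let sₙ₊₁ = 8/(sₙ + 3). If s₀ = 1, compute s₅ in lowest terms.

s₁ = 8/(1 + 3) = 2.
s₂ = 8/(2 + 3) = 8/5.
s₃ = 8/(8/5 + 3) = 40/23.
s₄ = 8/(40/23 + 3) = 184/109.
s₅ = 8/(184/109 + 3) = 872/511.

872/511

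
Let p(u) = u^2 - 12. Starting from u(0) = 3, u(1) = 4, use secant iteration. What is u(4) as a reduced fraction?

p(3) = -3, p(4) = 4. u(2) = 4 - 4·(4 - 3)/(4 - (-3)) = 24/7.
p(4) = 4, p(24/7) = -12/49. u(3) = (24/7) - (-12/49)·((24/7) - 4)/((-12/49) - 4) = 45/13.
p(24/7) = -12/49, p(45/13) = -3/169. u(4) = (45/13) - (-3/169)·((45/13) - (24/7))/((-3/169) - (-12/49)) = 724/209.

724/209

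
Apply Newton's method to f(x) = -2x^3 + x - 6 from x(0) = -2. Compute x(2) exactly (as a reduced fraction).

-58498/37421

f'(x) = -6x^2 + 1.
f(-2) = 8, f'(-2) = -23, so x(1) = (-2) - 8/(-23) = -38/23.
f(-38/23) = 16640/12167, f'(-38/23) = -8135/529, so x(2) = (-38/23) - (16640/12167)/(-8135/529) = -58498/37421.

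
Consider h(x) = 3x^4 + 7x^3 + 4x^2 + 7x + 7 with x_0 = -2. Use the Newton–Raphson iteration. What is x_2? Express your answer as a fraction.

h'(x) = 12x^3 + 21x^2 + 8x + 7.
h(-2) = 1, h'(-2) = -21, so x_1 = (-2) - 1/(-21) = -41/21.
h(-41/21) = 4880/64827, h'(-41/21) = -55184/3087, so x_2 = (-41/21) - (4880/64827)/(-55184/3087) = -141104/72429.

-141104/72429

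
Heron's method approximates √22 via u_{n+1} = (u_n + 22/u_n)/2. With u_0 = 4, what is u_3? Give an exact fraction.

1016657/216752

u_1 = (4 + 22/4)/2 = 19/4.
u_2 = (19/4 + 22/(19/4))/2 = 713/152.
u_3 = (713/152 + 22/(713/152))/2 = 1016657/216752.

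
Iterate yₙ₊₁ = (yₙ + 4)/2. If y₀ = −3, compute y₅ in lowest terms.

121/32

y₁ = ((−3) + 4)/2 = 1/2.
y₂ = ((1/2) + 4)/2 = 9/4.
y₃ = ((9/4) + 4)/2 = 25/8.
y₄ = ((25/8) + 4)/2 = 57/16.
y₅ = ((57/16) + 4)/2 = 121/32.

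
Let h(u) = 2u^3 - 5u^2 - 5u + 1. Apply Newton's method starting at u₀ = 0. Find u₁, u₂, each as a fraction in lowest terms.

u₁ = 1/5, u₂ = 146/845

h'(u) = 6u^2 - 10u - 5.
h(0) = 1, h'(0) = -5, so u₁ = 0 - 1/(-5) = 1/5.
h(1/5) = -23/125, h'(1/5) = -169/25, so u₂ = (1/5) - (-23/125)/(-169/25) = 146/845.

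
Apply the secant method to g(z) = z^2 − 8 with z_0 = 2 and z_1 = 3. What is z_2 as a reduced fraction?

14/5

g(2) = −4, g(3) = 1. z_2 = 3 − 1·(3 − 2)/(1 − (−4)) = 14/5.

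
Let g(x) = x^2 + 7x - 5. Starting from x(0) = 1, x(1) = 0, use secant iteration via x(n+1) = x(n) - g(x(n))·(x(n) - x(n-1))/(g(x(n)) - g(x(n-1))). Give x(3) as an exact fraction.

g(1) = 3, g(0) = -5. x(2) = 0 - (-5)·(0 - 1)/((-5) - 3) = 5/8.
g(0) = -5, g(5/8) = -15/64. x(3) = (5/8) - (-15/64)·((5/8) - 0)/((-15/64) - (-5)) = 40/61.

40/61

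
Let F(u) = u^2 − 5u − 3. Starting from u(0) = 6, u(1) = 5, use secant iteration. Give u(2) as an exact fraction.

F(6) = 3, F(5) = −3. u(2) = 5 − (−3)·(5 − 6)/((−3) − 3) = 11/2.

11/2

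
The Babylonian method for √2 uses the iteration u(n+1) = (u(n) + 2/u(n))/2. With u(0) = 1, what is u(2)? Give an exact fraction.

u(1) = (1 + 2/1)/2 = 3/2.
u(2) = (3/2 + 2/(3/2))/2 = 17/12.

17/12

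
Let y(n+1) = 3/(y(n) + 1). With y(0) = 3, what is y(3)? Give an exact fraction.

21/19

y(1) = 3/(3 + 1) = 3/4.
y(2) = 3/(3/4 + 1) = 12/7.
y(3) = 3/(12/7 + 1) = 21/19.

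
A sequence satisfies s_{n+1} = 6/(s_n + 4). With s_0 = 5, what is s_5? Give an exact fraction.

570/491

s_1 = 6/(5 + 4) = 2/3.
s_2 = 6/(2/3 + 4) = 9/7.
s_3 = 6/(9/7 + 4) = 42/37.
s_4 = 6/(42/37 + 4) = 111/95.
s_5 = 6/(111/95 + 4) = 570/491.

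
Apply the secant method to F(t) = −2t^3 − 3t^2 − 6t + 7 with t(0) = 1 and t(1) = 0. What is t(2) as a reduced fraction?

F(1) = −4, F(0) = 7. t(2) = 0 − 7·(0 − 1)/(7 − (−4)) = 7/11.

7/11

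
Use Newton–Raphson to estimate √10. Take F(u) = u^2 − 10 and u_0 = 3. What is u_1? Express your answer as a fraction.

F'(u) = 2u.
F(3) = −1, F'(3) = 6, so u_1 = 3 − (−1)/6 = 19/6.

19/6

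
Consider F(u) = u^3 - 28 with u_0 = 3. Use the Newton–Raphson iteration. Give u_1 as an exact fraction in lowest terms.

82/27

F'(u) = 3u^2.
F(3) = -1, F'(3) = 27, so u_1 = 3 - (-1)/27 = 82/27.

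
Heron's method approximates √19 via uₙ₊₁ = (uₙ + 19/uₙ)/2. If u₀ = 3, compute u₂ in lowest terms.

367/84

u₁ = (3 + 19/3)/2 = 14/3.
u₂ = (14/3 + 19/(14/3))/2 = 367/84.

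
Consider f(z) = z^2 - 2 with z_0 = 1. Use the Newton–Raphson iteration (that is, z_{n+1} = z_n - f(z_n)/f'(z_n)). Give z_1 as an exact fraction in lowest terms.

3/2

f'(z) = 2z.
f(1) = -1, f'(1) = 2, so z_1 = 1 - (-1)/2 = 3/2.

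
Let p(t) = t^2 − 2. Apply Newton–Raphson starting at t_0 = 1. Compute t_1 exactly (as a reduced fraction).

3/2

p'(t) = 2t.
p(1) = −1, p'(1) = 2, so t_1 = 1 − (−1)/2 = 3/2.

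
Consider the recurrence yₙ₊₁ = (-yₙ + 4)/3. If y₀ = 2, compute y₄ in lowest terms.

y₁ = (-2 + 4)/3 = 2/3.
y₂ = (-(2/3) + 4)/3 = 10/9.
y₃ = (-(10/9) + 4)/3 = 26/27.
y₄ = (-(26/27) + 4)/3 = 82/81.

82/81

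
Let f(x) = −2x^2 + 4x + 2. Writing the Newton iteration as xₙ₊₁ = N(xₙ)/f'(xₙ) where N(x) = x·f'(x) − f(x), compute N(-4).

f'(x) = −4x + 4.
N(x) = x·f'(x) − f(x) = x·(−4x + 4) − (−2x^2 + 4x + 2) = −2x^2 − 2.
N(-4) = −34.

−34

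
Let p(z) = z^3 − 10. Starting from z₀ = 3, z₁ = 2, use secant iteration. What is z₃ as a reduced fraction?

p(3) = 17, p(2) = −2. z₂ = 2 − (−2)·(2 − 3)/((−2) − 17) = 40/19.
p(2) = −2, p(40/19) = −4590/6859. z₃ = (40/19) − (−4590/6859)·((40/19) − 2)/((−4590/6859) − (−2)) = 4925/2282.

4925/2282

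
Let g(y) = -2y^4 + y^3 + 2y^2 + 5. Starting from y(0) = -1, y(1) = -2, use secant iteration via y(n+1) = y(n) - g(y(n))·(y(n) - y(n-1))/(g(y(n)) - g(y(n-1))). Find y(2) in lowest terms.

-35/31

g(-1) = 4, g(-2) = -27. y(2) = (-2) - (-27)·((-2) - (-1))/((-27) - 4) = -35/31.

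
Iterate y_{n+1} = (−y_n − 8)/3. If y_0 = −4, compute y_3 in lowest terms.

y_1 = (−(−4) − 8)/3 = −4/3.
y_2 = (−(−4/3) − 8)/3 = −20/9.
y_3 = (−(−20/9) − 8)/3 = −52/27.

−52/27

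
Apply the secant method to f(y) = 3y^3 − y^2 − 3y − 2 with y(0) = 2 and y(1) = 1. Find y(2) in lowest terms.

6/5

f(2) = 12, f(1) = −3. y(2) = 1 − (−3)·(1 − 2)/((−3) − 12) = 6/5.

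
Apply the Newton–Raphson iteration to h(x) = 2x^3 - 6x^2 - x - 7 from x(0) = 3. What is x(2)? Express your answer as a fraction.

h'(x) = 6x^2 - 12x - 1.
h(3) = -10, h'(3) = 17, so x(1) = 3 - (-10)/17 = 61/17.
h(61/17) = 22400/4913, h'(61/17) = 9593/289, so x(2) = (61/17) - (22400/4913)/(9593/289) = 562773/163081.

562773/163081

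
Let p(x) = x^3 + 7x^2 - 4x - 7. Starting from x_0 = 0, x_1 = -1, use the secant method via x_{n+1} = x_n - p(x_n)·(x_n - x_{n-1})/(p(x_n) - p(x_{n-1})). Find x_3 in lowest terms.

-357/457

p(0) = -7, p(-1) = 3. x_2 = (-1) - 3·((-1) - 0)/(3 - (-7)) = -7/10.
p(-1) = 3, p(-7/10) = -1113/1000. x_3 = (-7/10) - (-1113/1000)·((-7/10) - (-1))/((-1113/1000) - 3) = -357/457.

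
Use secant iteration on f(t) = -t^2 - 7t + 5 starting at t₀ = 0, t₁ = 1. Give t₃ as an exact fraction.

f(0) = 5, f(1) = -3. t₂ = 1 - (-3)·(1 - 0)/((-3) - 5) = 5/8.
f(1) = -3, f(5/8) = 15/64. t₃ = (5/8) - (15/64)·((5/8) - 1)/((15/64) - (-3)) = 15/23.

15/23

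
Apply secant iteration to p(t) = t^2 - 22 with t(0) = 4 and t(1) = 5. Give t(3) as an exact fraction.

136/29

p(4) = -6, p(5) = 3. t(2) = 5 - 3·(5 - 4)/(3 - (-6)) = 14/3.
p(5) = 3, p(14/3) = -2/9. t(3) = (14/3) - (-2/9)·((14/3) - 5)/((-2/9) - 3) = 136/29.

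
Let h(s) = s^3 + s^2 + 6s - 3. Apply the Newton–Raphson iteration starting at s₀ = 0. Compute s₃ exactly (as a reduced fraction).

h'(s) = 3s^2 + 2s + 6.
h(0) = -3, h'(0) = 6, so s₁ = 0 - (-3)/6 = 1/2.
h(1/2) = 3/8, h'(1/2) = 31/4, so s₂ = (1/2) - (3/8)/(31/4) = 14/31.
h(14/31) = 171/29791, h'(14/31) = 7222/961, so s₃ = (14/31) - (171/29791)/(7222/961) = 100937/223882.

100937/223882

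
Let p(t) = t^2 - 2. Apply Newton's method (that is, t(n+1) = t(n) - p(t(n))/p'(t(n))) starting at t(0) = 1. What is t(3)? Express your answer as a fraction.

577/408

p'(t) = 2t.
p(1) = -1, p'(1) = 2, so t(1) = 1 - (-1)/2 = 3/2.
p(3/2) = 1/4, p'(3/2) = 3, so t(2) = (3/2) - (1/4)/3 = 17/12.
p(17/12) = 1/144, p'(17/12) = 17/6, so t(3) = (17/12) - (1/144)/(17/6) = 577/408.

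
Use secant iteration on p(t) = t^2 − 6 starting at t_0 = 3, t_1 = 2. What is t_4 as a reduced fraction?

p(3) = 3, p(2) = −2. t_2 = 2 − (−2)·(2 − 3)/((−2) − 3) = 12/5.
p(2) = −2, p(12/5) = −6/25. t_3 = (12/5) − (−6/25)·((12/5) − 2)/((−6/25) − (−2)) = 27/11.
p(12/5) = −6/25, p(27/11) = 3/121. t_4 = (27/11) − (3/121)·((27/11) − (12/5))/((3/121) − (−6/25)) = 218/89.

218/89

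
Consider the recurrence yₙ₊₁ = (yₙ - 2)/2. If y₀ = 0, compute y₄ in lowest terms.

y₁ = (0 - 2)/2 = -1.
y₂ = ((-1) - 2)/2 = -3/2.
y₃ = ((-3/2) - 2)/2 = -7/4.
y₄ = ((-7/4) - 2)/2 = -15/8.

-15/8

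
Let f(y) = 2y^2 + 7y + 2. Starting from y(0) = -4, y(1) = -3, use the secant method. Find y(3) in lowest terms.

f(-4) = 6, f(-3) = -1. y(2) = (-3) - (-1)·((-3) - (-4))/((-1) - 6) = -22/7.
f(-3) = -1, f(-22/7) = -12/49. y(3) = (-22/7) - (-12/49)·((-22/7) - (-3))/((-12/49) - (-1)) = -118/37.

-118/37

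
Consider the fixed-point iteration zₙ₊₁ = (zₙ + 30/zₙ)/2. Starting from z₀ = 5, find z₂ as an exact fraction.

z₁ = (5 + 30/5)/2 = 11/2.
z₂ = (11/2 + 30/(11/2))/2 = 241/44.

241/44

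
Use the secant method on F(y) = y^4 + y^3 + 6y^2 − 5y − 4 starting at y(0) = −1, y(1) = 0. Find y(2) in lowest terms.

F(−1) = 7, F(0) = −4. y(2) = 0 − (−4)·(0 − (−1))/((−4) − 7) = −4/11.

−4/11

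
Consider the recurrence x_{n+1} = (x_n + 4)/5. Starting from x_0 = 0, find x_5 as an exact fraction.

3124/3125

x_1 = (0 + 4)/5 = 4/5.
x_2 = ((4/5) + 4)/5 = 24/25.
x_3 = ((24/25) + 4)/5 = 124/125.
x_4 = ((124/125) + 4)/5 = 624/625.
x_5 = ((624/625) + 4)/5 = 3124/3125.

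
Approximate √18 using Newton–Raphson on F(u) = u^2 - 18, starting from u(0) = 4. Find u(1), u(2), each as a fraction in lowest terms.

F'(u) = 2u.
F(4) = -2, F'(4) = 8, so u(1) = 4 - (-2)/8 = 17/4.
F(17/4) = 1/16, F'(17/4) = 17/2, so u(2) = (17/4) - (1/16)/(17/2) = 577/136.

u(1) = 17/4, u(2) = 577/136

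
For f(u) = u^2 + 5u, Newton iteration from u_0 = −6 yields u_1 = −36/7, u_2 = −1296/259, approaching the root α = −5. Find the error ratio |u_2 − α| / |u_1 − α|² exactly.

u_1 − α = −36/7 − (−5) = −36/7 + 5 = −1/7, so |u_1 − α| = 1/7.
u_2 − α = −1296/259 − (−5) = −1296/259 + 5 = −1/259, so |u_2 − α| = 1/259.
|u_1 − α|² = 1/49.
Ratio = (1/259) / (1/49) = 7/37.

7/37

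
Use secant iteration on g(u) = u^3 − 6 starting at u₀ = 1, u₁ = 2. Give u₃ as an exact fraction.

459/254

g(1) = −5, g(2) = 2. u₂ = 2 − 2·(2 − 1)/(2 − (−5)) = 12/7.
g(2) = 2, g(12/7) = −330/343. u₃ = (12/7) − (−330/343)·((12/7) − 2)/((−330/343) − 2) = 459/254.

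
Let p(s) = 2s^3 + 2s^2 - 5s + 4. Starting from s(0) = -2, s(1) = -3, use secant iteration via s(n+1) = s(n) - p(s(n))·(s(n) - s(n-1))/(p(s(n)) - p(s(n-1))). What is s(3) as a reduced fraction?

p(-2) = 6, p(-3) = -17. s(2) = (-3) - (-17)·((-3) - (-2))/((-17) - 6) = -52/23.
p(-3) = -17, p(-52/23) = 29376/12167. s(3) = (-52/23) - (29376/12167)·((-52/23) - (-3))/((29376/12167) - (-17)) = -32692/13895.

-32692/13895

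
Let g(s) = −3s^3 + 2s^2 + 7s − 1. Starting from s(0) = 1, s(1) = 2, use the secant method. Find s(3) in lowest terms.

594/329

g(1) = 5, g(2) = −3. s(2) = 2 − (−3)·(2 − 1)/((−3) − 5) = 13/8.
g(2) = −3, g(13/8) = 1425/512. s(3) = (13/8) − (1425/512)·((13/8) − 2)/((1425/512) − (−3)) = 594/329.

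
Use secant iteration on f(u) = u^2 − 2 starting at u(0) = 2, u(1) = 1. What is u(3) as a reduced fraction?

f(2) = 2, f(1) = −1. u(2) = 1 − (−1)·(1 − 2)/((−1) − 2) = 4/3.
f(1) = −1, f(4/3) = −2/9. u(3) = (4/3) − (−2/9)·((4/3) − 1)/((−2/9) − (−1)) = 10/7.

10/7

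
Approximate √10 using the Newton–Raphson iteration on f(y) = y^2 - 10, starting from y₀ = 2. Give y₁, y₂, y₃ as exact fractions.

y₁ = 7/2, y₂ = 89/28, y₃ = 15761/4984

f'(y) = 2y.
f(2) = -6, f'(2) = 4, so y₁ = 2 - (-6)/4 = 7/2.
f(7/2) = 9/4, f'(7/2) = 7, so y₂ = (7/2) - (9/4)/7 = 89/28.
f(89/28) = 81/784, f'(89/28) = 89/14, so y₃ = (89/28) - (81/784)/(89/14) = 15761/4984.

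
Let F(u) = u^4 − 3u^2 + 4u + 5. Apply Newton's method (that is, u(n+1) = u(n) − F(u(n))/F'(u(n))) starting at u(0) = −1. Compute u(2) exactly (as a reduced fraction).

−2435/2888

F'(u) = 4u^3 − 6u + 4.
F(−1) = −1, F'(−1) = 6, so u(1) = (−1) − (−1)/6 = −5/6.
F(−5/6) = 85/1296, F'(−5/6) = 361/54, so u(2) = (−5/6) − (85/1296)/(361/54) = −2435/2888.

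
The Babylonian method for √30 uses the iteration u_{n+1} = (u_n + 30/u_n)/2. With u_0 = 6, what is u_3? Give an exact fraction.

116161/21208

u_1 = (6 + 30/6)/2 = 11/2.
u_2 = (11/2 + 30/(11/2))/2 = 241/44.
u_3 = (241/44 + 30/(241/44))/2 = 116161/21208.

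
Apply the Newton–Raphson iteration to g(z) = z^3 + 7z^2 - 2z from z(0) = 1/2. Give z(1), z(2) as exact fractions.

g'(z) = 3z^2 + 14z - 2.
g(1/2) = 7/8, g'(1/2) = 23/4, so z(1) = (1/2) - (7/8)/(23/4) = 8/23.
g(8/23) = 2352/12167, g'(8/23) = 1710/529, so z(2) = (8/23) - (2352/12167)/(1710/529) = 1888/6555.

z(1) = 8/23, z(2) = 1888/6555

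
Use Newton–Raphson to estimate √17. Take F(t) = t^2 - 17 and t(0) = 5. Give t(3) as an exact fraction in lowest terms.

F'(t) = 2t.
F(5) = 8, F'(5) = 10, so t(1) = 5 - 8/10 = 21/5.
F(21/5) = 16/25, F'(21/5) = 42/5, so t(2) = (21/5) - (16/25)/(42/5) = 433/105.
F(433/105) = 64/11025, F'(433/105) = 866/105, so t(3) = (433/105) - (64/11025)/(866/105) = 187457/45465.

187457/45465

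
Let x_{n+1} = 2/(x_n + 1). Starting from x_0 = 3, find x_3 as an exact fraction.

6/7

x_1 = 2/(3 + 1) = 1/2.
x_2 = 2/(1/2 + 1) = 4/3.
x_3 = 2/(4/3 + 1) = 6/7.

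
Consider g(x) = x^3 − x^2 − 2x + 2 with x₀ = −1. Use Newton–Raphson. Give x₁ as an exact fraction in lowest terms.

−5/3

g'(x) = 3x^2 − 2x − 2.
g(−1) = 2, g'(−1) = 3, so x₁ = (−1) − 2/3 = −5/3.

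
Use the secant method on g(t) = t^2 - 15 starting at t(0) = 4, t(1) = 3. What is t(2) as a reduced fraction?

g(4) = 1, g(3) = -6. t(2) = 3 - (-6)·(3 - 4)/((-6) - 1) = 27/7.

27/7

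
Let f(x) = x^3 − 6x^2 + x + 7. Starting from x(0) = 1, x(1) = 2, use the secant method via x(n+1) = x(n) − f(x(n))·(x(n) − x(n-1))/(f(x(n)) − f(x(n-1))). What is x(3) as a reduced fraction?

f(1) = 3, f(2) = −7. x(2) = 2 − (−7)·(2 − 1)/((−7) − 3) = 13/10.
f(2) = −7, f(13/10) = 357/1000. x(3) = (13/10) − (357/1000)·((13/10) − 2)/((357/1000) − (−7)) = 1402/1051.

1402/1051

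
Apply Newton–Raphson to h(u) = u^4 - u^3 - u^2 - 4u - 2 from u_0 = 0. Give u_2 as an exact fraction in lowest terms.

-35/68

h'(u) = 4u^3 - 3u^2 - 2u - 4.
h(0) = -2, h'(0) = -4, so u_1 = 0 - (-2)/(-4) = -1/2.
h(-1/2) = -1/16, h'(-1/2) = -17/4, so u_2 = (-1/2) - (-1/16)/(-17/4) = -35/68.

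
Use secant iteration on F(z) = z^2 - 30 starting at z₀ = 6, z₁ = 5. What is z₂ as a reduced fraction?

60/11

F(6) = 6, F(5) = -5. z₂ = 5 - (-5)·(5 - 6)/((-5) - 6) = 60/11.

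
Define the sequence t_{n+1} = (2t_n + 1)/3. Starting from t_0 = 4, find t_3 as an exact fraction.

t_1 = (2·4 + 1)/3 = 3.
t_2 = (2·3 + 1)/3 = 7/3.
t_3 = (2·(7/3) + 1)/3 = 17/9.

17/9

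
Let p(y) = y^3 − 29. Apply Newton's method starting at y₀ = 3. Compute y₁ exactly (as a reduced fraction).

83/27

p'(y) = 3y^2.
p(3) = −2, p'(3) = 27, so y₁ = 3 − (−2)/27 = 83/27.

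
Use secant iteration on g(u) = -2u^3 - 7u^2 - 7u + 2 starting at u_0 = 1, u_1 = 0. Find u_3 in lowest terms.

64/253

g(1) = -14, g(0) = 2. u_2 = 0 - 2·(0 - 1)/(2 - (-14)) = 1/8.
g(0) = 2, g(1/8) = 259/256. u_3 = (1/8) - (259/256)·((1/8) - 0)/((259/256) - 2) = 64/253.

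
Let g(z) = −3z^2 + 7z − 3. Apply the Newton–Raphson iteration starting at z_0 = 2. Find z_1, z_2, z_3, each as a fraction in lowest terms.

g'(z) = −6z + 7.
g(2) = −1, g'(2) = −5, so z_1 = 2 − (−1)/(−5) = 9/5.
g(9/5) = −3/25, g'(9/5) = −19/5, so z_2 = (9/5) − (−3/25)/(−19/5) = 168/95.
g(168/95) = −27/9025, g'(168/95) = −343/95, so z_3 = (168/95) − (−27/9025)/(−343/95) = 57597/32585.

z_1 = 9/5, z_2 = 168/95, z_3 = 57597/32585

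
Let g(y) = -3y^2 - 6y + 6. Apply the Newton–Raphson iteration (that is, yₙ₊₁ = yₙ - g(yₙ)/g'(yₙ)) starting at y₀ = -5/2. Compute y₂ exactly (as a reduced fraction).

-153/56

g'(y) = -6y - 6.
g(-5/2) = 9/4, g'(-5/2) = 9, so y₁ = (-5/2) - (9/4)/9 = -11/4.
g(-11/4) = -3/16, g'(-11/4) = 21/2, so y₂ = (-11/4) - (-3/16)/(21/2) = -153/56.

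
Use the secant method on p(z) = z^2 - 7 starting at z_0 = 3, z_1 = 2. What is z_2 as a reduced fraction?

p(3) = 2, p(2) = -3. z_2 = 2 - (-3)·(2 - 3)/((-3) - 2) = 13/5.

13/5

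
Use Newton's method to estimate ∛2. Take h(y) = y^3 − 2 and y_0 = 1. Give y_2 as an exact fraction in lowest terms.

h'(y) = 3y^2.
h(1) = −1, h'(1) = 3, so y_1 = 1 − (−1)/3 = 4/3.
h(4/3) = 10/27, h'(4/3) = 16/3, so y_2 = (4/3) − (10/27)/(16/3) = 91/72.

91/72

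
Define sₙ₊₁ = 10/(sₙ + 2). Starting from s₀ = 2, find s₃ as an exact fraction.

45/19

s₁ = 10/(2 + 2) = 5/2.
s₂ = 10/(5/2 + 2) = 20/9.
s₃ = 10/(20/9 + 2) = 45/19.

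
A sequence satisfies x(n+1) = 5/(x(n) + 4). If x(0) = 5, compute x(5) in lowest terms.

5205/5209

x(1) = 5/(5 + 4) = 5/9.
x(2) = 5/(5/9 + 4) = 45/41.
x(3) = 5/(45/41 + 4) = 205/209.
x(4) = 5/(205/209 + 4) = 1045/1041.
x(5) = 5/(1045/1041 + 4) = 5205/5209.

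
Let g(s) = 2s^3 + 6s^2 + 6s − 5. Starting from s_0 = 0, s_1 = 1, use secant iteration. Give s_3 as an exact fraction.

265/559

g(0) = −5, g(1) = 9. s_2 = 1 − 9·(1 − 0)/(9 − (−5)) = 5/14.
g(1) = 9, g(5/14) = −2745/1372. s_3 = (5/14) − (−2745/1372)·((5/14) − 1)/((−2745/1372) − 9) = 265/559.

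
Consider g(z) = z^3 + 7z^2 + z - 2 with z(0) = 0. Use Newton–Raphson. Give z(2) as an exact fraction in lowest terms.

46/41

g'(z) = 3z^2 + 14z + 1.
g(0) = -2, g'(0) = 1, so z(1) = 0 - (-2)/1 = 2.
g(2) = 36, g'(2) = 41, so z(2) = 2 - 36/41 = 46/41.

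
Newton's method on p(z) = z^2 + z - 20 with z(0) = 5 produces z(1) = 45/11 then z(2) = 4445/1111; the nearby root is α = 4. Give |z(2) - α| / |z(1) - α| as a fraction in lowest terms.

1/101

z(1) - α = 45/11 - 4 = 1/11, so |z(1) - α| = 1/11.
z(2) - α = 4445/1111 - 4 = 1/1111, so |z(2) - α| = 1/1111.
Ratio = (1/1111) / (1/11) = 1/101.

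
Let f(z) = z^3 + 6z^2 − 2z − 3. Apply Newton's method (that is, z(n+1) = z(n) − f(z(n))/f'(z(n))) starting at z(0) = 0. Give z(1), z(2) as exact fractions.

f'(z) = 3z^2 + 12z − 2.
f(0) = −3, f'(0) = −2, so z(1) = 0 − (−3)/(−2) = −3/2.
f(−3/2) = 81/8, f'(−3/2) = −53/4, so z(2) = (−3/2) − (81/8)/(−53/4) = −39/53.

z(1) = −3/2, z(2) = −39/53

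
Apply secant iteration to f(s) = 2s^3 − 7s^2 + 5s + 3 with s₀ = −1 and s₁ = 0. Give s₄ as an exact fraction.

−19493670/53099033

f(−1) = −11, f(0) = 3. s₂ = 0 − 3·(0 − (−1))/(3 − (−11)) = −3/14.
f(0) = 3, f(−3/14) = 1089/686. s₃ = (−3/14) − (1089/686)·((−3/14) − 0)/((1089/686) − 3) = −147/323.
f(−3/14) = 1089/686, f(−147/323) = −30798009/33698267. s₄ = (−147/323) − (−30798009/33698267)·((−147/323) − (−3/14))/((−30798009/33698267) − (1089/686)) = −19493670/53099033.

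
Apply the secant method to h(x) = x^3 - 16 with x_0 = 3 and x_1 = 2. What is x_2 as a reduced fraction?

h(3) = 11, h(2) = -8. x_2 = 2 - (-8)·(2 - 3)/((-8) - 11) = 46/19.

46/19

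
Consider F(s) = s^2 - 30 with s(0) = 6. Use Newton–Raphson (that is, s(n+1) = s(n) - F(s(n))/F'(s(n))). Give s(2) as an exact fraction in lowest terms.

241/44

F'(s) = 2s.
F(6) = 6, F'(6) = 12, so s(1) = 6 - 6/12 = 11/2.
F(11/2) = 1/4, F'(11/2) = 11, so s(2) = (11/2) - (1/4)/11 = 241/44.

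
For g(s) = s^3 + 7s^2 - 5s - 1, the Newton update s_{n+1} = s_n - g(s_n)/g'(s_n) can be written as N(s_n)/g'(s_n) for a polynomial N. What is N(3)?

g'(s) = 3s^2 + 14s - 5.
N(s) = s·g'(s) - g(s) = s·(3s^2 + 14s - 5) - (s^3 + 7s^2 - 5s - 1) = 2s^3 + 7s^2 + 1.
N(3) = 118.

118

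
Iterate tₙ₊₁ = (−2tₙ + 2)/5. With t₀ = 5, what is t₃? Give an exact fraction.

−2/125

t₁ = (−2·5 + 2)/5 = −8/5.
t₂ = (−2·(−8/5) + 2)/5 = 26/25.
t₃ = (−2·(26/25) + 2)/5 = −2/125.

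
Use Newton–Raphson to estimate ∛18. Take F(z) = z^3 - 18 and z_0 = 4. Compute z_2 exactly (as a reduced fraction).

F'(z) = 3z^2.
F(4) = 46, F'(4) = 48, so z_1 = 4 - 46/48 = 73/24.
F(73/24) = 140185/13824, F'(73/24) = 5329/192, so z_2 = (73/24) - (140185/13824)/(5329/192) = 513433/191844.

513433/191844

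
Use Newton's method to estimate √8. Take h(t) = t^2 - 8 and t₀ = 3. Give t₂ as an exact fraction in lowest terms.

577/204

h'(t) = 2t.
h(3) = 1, h'(3) = 6, so t₁ = 3 - 1/6 = 17/6.
h(17/6) = 1/36, h'(17/6) = 17/3, so t₂ = (17/6) - (1/36)/(17/3) = 577/204.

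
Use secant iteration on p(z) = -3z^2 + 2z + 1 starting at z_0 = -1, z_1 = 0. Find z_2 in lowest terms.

p(-1) = -4, p(0) = 1. z_2 = 0 - 1·(0 - (-1))/(1 - (-4)) = -1/5.

-1/5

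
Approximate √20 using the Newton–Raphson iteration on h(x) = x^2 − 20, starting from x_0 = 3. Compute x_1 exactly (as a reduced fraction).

h'(x) = 2x.
h(3) = −11, h'(3) = 6, so x_1 = 3 − (−11)/6 = 29/6.

29/6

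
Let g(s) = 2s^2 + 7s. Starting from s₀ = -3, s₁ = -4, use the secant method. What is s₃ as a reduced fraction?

g(-3) = -3, g(-4) = 4. s₂ = (-4) - 4·((-4) - (-3))/(4 - (-3)) = -24/7.
g(-4) = 4, g(-24/7) = -24/49. s₃ = (-24/7) - (-24/49)·((-24/7) - (-4))/((-24/49) - 4) = -192/55.

-192/55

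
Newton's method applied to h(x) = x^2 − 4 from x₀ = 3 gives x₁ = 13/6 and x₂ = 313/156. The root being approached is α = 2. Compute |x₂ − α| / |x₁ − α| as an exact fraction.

1/26

x₁ − α = 13/6 − 2 = 1/6, so |x₁ − α| = 1/6.
x₂ − α = 313/156 − 2 = 1/156, so |x₂ − α| = 1/156.
Ratio = (1/156) / (1/6) = 1/26.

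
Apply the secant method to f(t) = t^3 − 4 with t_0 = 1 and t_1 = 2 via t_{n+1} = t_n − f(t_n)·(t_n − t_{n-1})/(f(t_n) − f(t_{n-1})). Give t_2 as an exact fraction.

f(1) = −3, f(2) = 4. t_2 = 2 − 4·(2 − 1)/(4 − (−3)) = 10/7.

10/7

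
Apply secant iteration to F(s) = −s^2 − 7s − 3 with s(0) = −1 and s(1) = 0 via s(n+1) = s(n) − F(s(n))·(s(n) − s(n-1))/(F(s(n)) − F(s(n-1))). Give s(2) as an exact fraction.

−1/2

F(−1) = 3, F(0) = −3. s(2) = 0 − (−3)·(0 − (−1))/((−3) − 3) = −1/2.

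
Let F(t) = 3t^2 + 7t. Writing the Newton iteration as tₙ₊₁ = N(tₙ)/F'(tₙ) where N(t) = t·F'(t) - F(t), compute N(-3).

27

F'(t) = 6t + 7.
N(t) = t·F'(t) - F(t) = t·(6t + 7) - (3t^2 + 7t) = 3t^2.
N(-3) = 27.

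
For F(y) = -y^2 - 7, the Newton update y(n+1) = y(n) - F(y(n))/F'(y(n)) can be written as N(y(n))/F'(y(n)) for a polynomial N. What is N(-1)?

6

F'(y) = -2y.
N(y) = y·F'(y) - F(y) = y·(-2y) - (-y^2 - 7) = -y^2 + 7.
N(-1) = 6.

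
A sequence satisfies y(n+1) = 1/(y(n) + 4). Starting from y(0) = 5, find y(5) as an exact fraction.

665/2817

y(1) = 1/(5 + 4) = 1/9.
y(2) = 1/(1/9 + 4) = 9/37.
y(3) = 1/(9/37 + 4) = 37/157.
y(4) = 1/(37/157 + 4) = 157/665.
y(5) = 1/(157/665 + 4) = 665/2817.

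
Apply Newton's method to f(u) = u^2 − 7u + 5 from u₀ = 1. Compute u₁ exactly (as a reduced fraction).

4/5

f'(u) = 2u − 7.
f(1) = −1, f'(1) = −5, so u₁ = 1 − (−1)/(−5) = 4/5.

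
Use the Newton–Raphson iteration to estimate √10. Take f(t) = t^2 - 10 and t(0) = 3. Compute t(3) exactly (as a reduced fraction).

f'(t) = 2t.
f(3) = -1, f'(3) = 6, so t(1) = 3 - (-1)/6 = 19/6.
f(19/6) = 1/36, f'(19/6) = 19/3, so t(2) = (19/6) - (1/36)/(19/3) = 721/228.
f(721/228) = 1/51984, f'(721/228) = 721/114, so t(3) = (721/228) - (1/51984)/(721/114) = 1039681/328776.

1039681/328776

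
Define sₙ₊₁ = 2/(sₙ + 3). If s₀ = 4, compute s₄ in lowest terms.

s₁ = 2/(4 + 3) = 2/7.
s₂ = 2/(2/7 + 3) = 14/23.
s₃ = 2/(14/23 + 3) = 46/83.
s₄ = 2/(46/83 + 3) = 166/295.

166/295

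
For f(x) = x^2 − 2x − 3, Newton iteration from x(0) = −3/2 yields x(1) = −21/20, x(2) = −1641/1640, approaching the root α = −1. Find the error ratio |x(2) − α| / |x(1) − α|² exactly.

10/41

x(1) − α = −21/20 − (−1) = −21/20 + 1 = −1/20, so |x(1) − α| = 1/20.
x(2) − α = −1641/1640 − (−1) = −1641/1640 + 1 = −1/1640, so |x(2) − α| = 1/1640.
|x(1) − α|² = 1/400.
Ratio = (1/1640) / (1/400) = 10/41.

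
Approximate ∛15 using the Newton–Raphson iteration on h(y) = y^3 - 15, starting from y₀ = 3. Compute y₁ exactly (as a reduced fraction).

23/9

h'(y) = 3y^2.
h(3) = 12, h'(3) = 27, so y₁ = 3 - 12/27 = 23/9.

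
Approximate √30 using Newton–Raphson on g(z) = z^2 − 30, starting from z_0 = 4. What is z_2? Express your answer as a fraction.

1009/184

g'(z) = 2z.
g(4) = −14, g'(4) = 8, so z_1 = 4 − (−14)/8 = 23/4.
g(23/4) = 49/16, g'(23/4) = 23/2, so z_2 = (23/4) − (49/16)/(23/2) = 1009/184.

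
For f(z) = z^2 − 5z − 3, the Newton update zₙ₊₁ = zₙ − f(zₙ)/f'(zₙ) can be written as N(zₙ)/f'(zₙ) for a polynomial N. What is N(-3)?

f'(z) = 2z − 5.
N(z) = z·f'(z) − f(z) = z·(2z − 5) − (z^2 − 5z − 3) = z^2 + 3.
N(-3) = 12.

12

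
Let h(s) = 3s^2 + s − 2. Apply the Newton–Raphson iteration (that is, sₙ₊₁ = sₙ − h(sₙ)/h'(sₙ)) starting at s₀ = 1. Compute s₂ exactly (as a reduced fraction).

h'(s) = 6s + 1.
h(1) = 2, h'(1) = 7, so s₁ = 1 − 2/7 = 5/7.
h(5/7) = 12/49, h'(5/7) = 37/7, so s₂ = (5/7) − (12/49)/(37/7) = 173/259.

173/259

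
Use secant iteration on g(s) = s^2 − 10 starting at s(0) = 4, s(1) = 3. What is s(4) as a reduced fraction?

g(4) = 6, g(3) = −1. s(2) = 3 − (−1)·(3 − 4)/((−1) − 6) = 22/7.
g(3) = −1, g(22/7) = −6/49. s(3) = (22/7) − (−6/49)·((22/7) − 3)/((−6/49) − (−1)) = 136/43.
g(22/7) = −6/49, g(136/43) = 6/1849. s(4) = (136/43) − (6/1849)·((136/43) − (22/7))/((6/1849) − (−6/49)) = 3001/949.

3001/949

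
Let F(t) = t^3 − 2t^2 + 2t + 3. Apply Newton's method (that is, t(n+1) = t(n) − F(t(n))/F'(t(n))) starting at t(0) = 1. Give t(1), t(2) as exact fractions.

t(1) = −3, t(2) = −75/41

F'(t) = 3t^2 − 4t + 2.
F(1) = 4, F'(1) = 1, so t(1) = 1 − 4/1 = −3.
F(−3) = −48, F'(−3) = 41, so t(2) = (−3) − (−48)/41 = −75/41.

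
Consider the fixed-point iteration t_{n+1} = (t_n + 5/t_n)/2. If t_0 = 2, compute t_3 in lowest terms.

51841/23184

t_1 = (2 + 5/2)/2 = 9/4.
t_2 = (9/4 + 5/(9/4))/2 = 161/72.
t_3 = (161/72 + 5/(161/72))/2 = 51841/23184.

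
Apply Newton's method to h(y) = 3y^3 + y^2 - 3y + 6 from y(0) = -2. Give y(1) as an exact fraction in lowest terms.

h'(y) = 9y^2 + 2y - 3.
h(-2) = -8, h'(-2) = 29, so y(1) = (-2) - (-8)/29 = -50/29.

-50/29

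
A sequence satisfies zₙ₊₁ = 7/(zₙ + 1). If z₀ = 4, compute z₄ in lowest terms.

329/131

z₁ = 7/(4 + 1) = 7/5.
z₂ = 7/(7/5 + 1) = 35/12.
z₃ = 7/(35/12 + 1) = 84/47.
z₄ = 7/(84/47 + 1) = 329/131.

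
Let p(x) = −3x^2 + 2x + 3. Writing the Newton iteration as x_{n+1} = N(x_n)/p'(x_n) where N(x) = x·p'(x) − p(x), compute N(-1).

p'(x) = −6x + 2.
N(x) = x·p'(x) − p(x) = x·(−6x + 2) − (−3x^2 + 2x + 3) = −3x^2 − 3.
N(-1) = −6.

−6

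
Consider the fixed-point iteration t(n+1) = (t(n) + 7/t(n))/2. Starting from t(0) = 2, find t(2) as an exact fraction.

233/88

t(1) = (2 + 7/2)/2 = 11/4.
t(2) = (11/4 + 7/(11/4))/2 = 233/88.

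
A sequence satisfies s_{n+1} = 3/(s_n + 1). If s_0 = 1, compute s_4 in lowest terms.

33/26

s_1 = 3/(1 + 1) = 3/2.
s_2 = 3/(3/2 + 1) = 6/5.
s_3 = 3/(6/5 + 1) = 15/11.
s_4 = 3/(15/11 + 1) = 33/26.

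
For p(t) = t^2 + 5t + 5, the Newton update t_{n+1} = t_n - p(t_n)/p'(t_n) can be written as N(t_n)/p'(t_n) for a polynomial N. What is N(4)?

p'(t) = 2t + 5.
N(t) = t·p'(t) - p(t) = t·(2t + 5) - (t^2 + 5t + 5) = t^2 - 5.
N(4) = 11.

11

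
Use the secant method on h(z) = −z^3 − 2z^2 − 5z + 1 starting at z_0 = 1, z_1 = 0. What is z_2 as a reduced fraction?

h(1) = −7, h(0) = 1. z_2 = 0 − 1·(0 − 1)/(1 − (−7)) = 1/8.

1/8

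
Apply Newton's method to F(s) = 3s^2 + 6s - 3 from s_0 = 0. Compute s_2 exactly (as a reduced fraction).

5/12

F'(s) = 6s + 6.
F(0) = -3, F'(0) = 6, so s_1 = 0 - (-3)/6 = 1/2.
F(1/2) = 3/4, F'(1/2) = 9, so s_2 = (1/2) - (3/4)/9 = 5/12.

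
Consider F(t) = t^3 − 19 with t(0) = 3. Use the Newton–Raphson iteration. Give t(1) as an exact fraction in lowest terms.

73/27

F'(t) = 3t^2.
F(3) = 8, F'(3) = 27, so t(1) = 3 − 8/27 = 73/27.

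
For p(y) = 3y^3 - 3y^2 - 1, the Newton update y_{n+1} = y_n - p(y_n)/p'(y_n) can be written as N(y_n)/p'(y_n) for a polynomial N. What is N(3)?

p'(y) = 9y^2 - 6y.
N(y) = y·p'(y) - p(y) = y·(9y^2 - 6y) - (3y^3 - 3y^2 - 1) = 6y^3 - 3y^2 + 1.
N(3) = 136.

136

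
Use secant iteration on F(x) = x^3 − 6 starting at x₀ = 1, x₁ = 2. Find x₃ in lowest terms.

459/254

F(1) = −5, F(2) = 2. x₂ = 2 − 2·(2 − 1)/(2 − (−5)) = 12/7.
F(2) = 2, F(12/7) = −330/343. x₃ = (12/7) − (−330/343)·((12/7) − 2)/((−330/343) − 2) = 459/254.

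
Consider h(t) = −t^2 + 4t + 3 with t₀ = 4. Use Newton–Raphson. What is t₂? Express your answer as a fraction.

409/88

h'(t) = −2t + 4.
h(4) = 3, h'(4) = −4, so t₁ = 4 − 3/(−4) = 19/4.
h(19/4) = −9/16, h'(19/4) = −11/2, so t₂ = (19/4) − (−9/16)/(−11/2) = 409/88.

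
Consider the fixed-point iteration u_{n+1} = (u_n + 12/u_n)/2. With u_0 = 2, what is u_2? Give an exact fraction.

7/2

u_1 = (2 + 12/2)/2 = 4.
u_2 = (4 + 12/4)/2 = 7/2.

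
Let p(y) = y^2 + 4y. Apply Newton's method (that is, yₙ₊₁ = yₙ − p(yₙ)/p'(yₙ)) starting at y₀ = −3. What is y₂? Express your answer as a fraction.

p'(y) = 2y + 4.
p(−3) = −3, p'(−3) = −2, so y₁ = (−3) − (−3)/(−2) = −9/2.
p(−9/2) = 9/4, p'(−9/2) = −5, so y₂ = (−9/2) − (9/4)/(−5) = −81/20.

−81/20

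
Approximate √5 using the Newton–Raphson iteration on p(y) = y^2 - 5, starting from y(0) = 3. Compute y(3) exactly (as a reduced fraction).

2207/987

p'(y) = 2y.
p(3) = 4, p'(3) = 6, so y(1) = 3 - 4/6 = 7/3.
p(7/3) = 4/9, p'(7/3) = 14/3, so y(2) = (7/3) - (4/9)/(14/3) = 47/21.
p(47/21) = 4/441, p'(47/21) = 94/21, so y(3) = (47/21) - (4/441)/(94/21) = 2207/987.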